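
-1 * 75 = -75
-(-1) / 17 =1 / 17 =0.06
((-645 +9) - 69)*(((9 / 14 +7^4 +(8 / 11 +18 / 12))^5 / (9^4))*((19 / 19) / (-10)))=862529751618747.08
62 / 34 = 31 / 17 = 1.82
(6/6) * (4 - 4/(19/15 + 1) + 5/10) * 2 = 93/17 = 5.47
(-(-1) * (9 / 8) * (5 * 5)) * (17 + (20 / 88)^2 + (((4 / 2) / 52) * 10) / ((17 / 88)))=458296425 / 855712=535.57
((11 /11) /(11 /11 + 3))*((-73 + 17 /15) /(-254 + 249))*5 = 17.97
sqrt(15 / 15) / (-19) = -1 / 19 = -0.05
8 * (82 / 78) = 328 / 39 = 8.41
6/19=0.32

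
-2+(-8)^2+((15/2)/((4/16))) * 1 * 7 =272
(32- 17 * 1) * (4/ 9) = 20/ 3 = 6.67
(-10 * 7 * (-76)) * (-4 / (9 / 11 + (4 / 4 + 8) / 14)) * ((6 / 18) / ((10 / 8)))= -2621696 / 675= -3883.99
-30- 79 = -109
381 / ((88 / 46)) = 8763 / 44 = 199.16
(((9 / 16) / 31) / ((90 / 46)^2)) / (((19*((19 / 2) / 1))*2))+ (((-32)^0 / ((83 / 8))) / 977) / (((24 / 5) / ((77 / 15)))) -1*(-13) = 14156963536913 / 1088987257200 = 13.00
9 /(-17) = -9 /17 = -0.53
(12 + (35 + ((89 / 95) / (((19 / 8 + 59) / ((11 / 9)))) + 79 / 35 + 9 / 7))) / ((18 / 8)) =594327332 / 26447715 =22.47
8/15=0.53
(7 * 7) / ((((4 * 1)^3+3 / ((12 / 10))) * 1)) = 14 / 19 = 0.74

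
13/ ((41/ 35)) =455/ 41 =11.10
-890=-890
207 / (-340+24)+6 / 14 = -501 / 2212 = -0.23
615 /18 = 205 /6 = 34.17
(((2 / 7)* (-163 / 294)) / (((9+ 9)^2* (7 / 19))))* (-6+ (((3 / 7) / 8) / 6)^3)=26106368999 / 3278781628416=0.01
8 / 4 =2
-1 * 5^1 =-5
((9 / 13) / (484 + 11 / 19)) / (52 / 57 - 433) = -0.00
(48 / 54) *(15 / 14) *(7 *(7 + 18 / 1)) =500 / 3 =166.67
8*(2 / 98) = 8 / 49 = 0.16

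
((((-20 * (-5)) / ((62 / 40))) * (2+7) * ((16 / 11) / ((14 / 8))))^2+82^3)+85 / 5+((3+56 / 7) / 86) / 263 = 101074602830625629 / 128872139242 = 784301.43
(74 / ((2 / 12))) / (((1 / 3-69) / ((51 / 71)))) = -33966 / 7313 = -4.64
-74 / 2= -37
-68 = -68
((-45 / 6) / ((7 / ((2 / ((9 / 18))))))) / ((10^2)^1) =-3 / 70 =-0.04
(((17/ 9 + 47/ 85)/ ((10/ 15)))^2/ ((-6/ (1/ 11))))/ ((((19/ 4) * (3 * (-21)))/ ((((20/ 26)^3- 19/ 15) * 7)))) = -46658833016/ 12092378351625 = -0.00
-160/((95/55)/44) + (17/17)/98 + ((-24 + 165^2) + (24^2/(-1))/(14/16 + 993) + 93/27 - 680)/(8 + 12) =-1831813501351/666214290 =-2749.59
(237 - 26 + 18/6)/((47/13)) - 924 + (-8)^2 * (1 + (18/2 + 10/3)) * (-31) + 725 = -3749633/141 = -26593.14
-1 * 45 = -45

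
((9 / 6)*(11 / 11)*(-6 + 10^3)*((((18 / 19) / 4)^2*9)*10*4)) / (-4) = -5434695 / 722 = -7527.28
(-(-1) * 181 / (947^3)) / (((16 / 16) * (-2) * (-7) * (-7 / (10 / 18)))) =-905 / 749063304486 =-0.00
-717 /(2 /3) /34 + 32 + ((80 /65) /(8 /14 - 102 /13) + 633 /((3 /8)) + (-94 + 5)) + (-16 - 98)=33428847 /22508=1485.20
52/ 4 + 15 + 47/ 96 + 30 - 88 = -2833/ 96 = -29.51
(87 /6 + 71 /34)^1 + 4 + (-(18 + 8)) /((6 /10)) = -22.75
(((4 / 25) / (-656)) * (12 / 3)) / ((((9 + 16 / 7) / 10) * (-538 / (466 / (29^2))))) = 3262 / 3663778655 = 0.00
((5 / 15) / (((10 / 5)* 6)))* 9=1 / 4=0.25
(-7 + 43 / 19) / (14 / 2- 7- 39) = 30 / 247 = 0.12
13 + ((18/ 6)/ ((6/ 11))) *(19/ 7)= 391/ 14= 27.93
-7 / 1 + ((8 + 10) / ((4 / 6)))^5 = 14348900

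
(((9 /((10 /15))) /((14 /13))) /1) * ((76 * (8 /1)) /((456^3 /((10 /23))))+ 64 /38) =5609591 /265696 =21.11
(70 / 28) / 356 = 0.01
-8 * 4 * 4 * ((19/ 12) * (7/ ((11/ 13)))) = -55328/ 33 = -1676.61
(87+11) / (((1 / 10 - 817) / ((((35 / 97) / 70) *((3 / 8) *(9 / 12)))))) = -105 / 603728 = -0.00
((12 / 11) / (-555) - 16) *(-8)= 260512 / 2035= 128.02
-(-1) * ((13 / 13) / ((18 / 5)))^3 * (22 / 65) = 275 / 37908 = 0.01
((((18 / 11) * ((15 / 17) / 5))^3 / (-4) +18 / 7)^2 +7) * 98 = 56913819664650302 / 42761175875209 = 1330.97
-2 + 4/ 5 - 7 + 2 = -31/ 5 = -6.20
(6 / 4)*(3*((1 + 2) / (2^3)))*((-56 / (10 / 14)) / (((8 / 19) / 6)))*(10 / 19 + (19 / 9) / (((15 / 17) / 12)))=-5512059 / 100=-55120.59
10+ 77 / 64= 717 / 64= 11.20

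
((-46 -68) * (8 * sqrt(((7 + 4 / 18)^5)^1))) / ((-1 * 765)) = 256880 * sqrt(65) / 12393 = 167.11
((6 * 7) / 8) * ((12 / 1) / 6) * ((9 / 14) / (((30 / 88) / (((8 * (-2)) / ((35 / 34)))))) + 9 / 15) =-105507 / 350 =-301.45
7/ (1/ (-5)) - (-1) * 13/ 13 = -34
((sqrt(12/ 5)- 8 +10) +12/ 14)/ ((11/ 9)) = 18 * sqrt(15)/ 55 +180/ 77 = 3.61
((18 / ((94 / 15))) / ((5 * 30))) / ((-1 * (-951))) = 3 / 148990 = 0.00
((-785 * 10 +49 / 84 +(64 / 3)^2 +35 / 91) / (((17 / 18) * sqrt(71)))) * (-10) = 9291.14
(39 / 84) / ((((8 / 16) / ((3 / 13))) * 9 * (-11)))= -1 / 462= -0.00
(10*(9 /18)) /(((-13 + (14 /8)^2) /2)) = -160 /159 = -1.01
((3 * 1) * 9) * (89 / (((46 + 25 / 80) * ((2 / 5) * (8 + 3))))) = 11.79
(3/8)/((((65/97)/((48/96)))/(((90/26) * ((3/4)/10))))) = 7857/108160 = 0.07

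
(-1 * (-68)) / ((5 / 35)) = 476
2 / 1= 2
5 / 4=1.25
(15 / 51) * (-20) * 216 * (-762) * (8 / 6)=21945600 / 17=1290917.65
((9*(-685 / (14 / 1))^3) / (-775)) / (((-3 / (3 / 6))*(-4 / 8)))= 38570295 / 85064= 453.43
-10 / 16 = -5 / 8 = -0.62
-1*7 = -7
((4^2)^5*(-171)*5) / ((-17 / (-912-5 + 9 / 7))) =-5746773196800 / 119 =-48292211737.82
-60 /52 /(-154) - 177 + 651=948963 /2002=474.01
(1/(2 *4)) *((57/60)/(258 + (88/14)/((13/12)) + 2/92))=39767/88349360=0.00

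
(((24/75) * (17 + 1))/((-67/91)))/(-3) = 4368/1675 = 2.61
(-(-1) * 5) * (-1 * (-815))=4075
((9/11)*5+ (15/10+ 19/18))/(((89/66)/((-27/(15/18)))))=-71064/445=-159.69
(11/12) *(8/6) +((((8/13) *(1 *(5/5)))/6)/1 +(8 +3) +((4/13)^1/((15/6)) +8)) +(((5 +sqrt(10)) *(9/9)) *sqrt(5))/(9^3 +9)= sqrt(5) *(sqrt(10) +5)/738 +11962/585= 20.47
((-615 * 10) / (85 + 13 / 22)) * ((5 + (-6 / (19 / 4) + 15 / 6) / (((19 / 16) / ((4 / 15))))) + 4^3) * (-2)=6767507560 / 679763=9955.69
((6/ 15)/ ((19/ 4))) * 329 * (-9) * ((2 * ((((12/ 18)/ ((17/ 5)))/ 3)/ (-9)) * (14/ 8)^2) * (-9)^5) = -211539762/ 323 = -654921.86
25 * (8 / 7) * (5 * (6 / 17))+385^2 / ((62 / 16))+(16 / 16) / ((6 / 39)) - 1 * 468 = 279187453 / 7378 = 37840.53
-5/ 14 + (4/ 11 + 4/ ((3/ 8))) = 4931/ 462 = 10.67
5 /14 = 0.36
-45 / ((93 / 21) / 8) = -2520 / 31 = -81.29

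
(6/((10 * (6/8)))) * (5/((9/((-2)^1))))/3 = -8/27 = -0.30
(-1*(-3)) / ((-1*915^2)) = -1 / 279075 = -0.00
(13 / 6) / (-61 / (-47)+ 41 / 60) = 6110 / 5587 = 1.09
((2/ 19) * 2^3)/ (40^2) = 1/ 1900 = 0.00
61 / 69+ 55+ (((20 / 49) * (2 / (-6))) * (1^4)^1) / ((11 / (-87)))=2118404 / 37191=56.96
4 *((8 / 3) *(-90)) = -960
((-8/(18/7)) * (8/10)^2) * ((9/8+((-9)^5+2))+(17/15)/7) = 396787192/3375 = 117566.58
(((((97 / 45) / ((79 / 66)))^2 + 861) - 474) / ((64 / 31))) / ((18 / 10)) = 16987659961 / 161766720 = 105.01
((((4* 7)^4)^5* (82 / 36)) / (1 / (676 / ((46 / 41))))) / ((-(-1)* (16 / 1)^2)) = 97358770239544254425261978681344 / 207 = 470332223379440842634115800000.00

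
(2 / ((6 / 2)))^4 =16 / 81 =0.20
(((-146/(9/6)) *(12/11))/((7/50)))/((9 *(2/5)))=-146000/693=-210.68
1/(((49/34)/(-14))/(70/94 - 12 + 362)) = -160140/47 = -3407.23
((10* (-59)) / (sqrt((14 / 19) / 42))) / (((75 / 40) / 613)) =-578672* sqrt(57) / 3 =-1456292.60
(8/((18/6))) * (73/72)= 73/27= 2.70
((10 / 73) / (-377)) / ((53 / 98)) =-980 / 1458613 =-0.00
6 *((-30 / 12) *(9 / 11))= -135 / 11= -12.27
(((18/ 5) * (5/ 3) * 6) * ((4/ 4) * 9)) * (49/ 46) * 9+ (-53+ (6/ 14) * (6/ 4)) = 3053.82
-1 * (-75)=75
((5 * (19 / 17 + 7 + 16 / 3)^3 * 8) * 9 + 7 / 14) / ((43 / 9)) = 183374.36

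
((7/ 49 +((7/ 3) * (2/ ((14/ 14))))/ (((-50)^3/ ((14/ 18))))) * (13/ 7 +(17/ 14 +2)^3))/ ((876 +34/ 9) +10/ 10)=162339933697/ 28549090500000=0.01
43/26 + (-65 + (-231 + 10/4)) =-3794/13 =-291.85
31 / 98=0.32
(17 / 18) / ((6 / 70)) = 595 / 54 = 11.02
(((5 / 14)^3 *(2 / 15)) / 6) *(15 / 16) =125 / 131712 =0.00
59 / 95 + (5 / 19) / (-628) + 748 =44662707 / 59660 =748.62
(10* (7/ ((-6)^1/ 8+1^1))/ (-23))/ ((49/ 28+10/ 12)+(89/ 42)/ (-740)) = -8702400/ 1844623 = -4.72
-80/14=-40/7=-5.71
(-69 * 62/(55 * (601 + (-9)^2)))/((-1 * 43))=69/26015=0.00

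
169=169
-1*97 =-97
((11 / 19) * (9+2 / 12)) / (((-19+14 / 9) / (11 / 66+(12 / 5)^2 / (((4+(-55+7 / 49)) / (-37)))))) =-1.33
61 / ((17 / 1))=61 / 17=3.59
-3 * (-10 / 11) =30 / 11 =2.73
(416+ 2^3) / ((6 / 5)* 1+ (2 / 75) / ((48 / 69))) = 254400 / 743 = 342.40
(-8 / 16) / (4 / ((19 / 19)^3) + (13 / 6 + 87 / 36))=-6 / 103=-0.06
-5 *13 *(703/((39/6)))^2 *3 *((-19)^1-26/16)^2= -201822600375/208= -970300963.34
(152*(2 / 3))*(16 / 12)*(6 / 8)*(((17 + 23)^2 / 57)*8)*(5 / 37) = 1024000 / 333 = 3075.08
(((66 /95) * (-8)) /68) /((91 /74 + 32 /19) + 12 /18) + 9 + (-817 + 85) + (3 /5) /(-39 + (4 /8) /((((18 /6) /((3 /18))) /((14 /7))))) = -59151906093 /81810205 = -723.04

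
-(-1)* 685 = 685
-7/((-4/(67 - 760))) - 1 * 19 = -4927/4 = -1231.75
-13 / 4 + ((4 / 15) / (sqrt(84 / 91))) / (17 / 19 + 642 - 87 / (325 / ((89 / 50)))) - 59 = -249 / 4 + 123500 * sqrt(39) / 1785119697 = -62.25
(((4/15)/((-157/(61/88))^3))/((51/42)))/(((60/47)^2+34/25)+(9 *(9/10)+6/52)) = -228137468195/135245010520358340096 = -0.00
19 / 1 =19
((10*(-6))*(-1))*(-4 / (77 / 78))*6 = -112320 / 77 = -1458.70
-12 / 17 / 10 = -6 / 85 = -0.07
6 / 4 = 1.50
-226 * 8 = -1808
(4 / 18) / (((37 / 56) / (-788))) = -88256 / 333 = -265.03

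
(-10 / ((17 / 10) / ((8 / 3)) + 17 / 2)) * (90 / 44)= -18000 / 8041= -2.24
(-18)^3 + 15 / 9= -17491 / 3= -5830.33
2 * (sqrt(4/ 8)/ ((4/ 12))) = 3 * sqrt(2) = 4.24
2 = 2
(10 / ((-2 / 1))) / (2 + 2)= -5 / 4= -1.25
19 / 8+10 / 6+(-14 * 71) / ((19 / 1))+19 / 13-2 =-289361 / 5928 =-48.81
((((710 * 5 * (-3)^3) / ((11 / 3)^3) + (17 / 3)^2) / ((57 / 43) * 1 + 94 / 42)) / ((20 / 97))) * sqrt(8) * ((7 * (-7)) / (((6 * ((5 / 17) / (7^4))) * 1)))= 1337647063866385391 * sqrt(2) / 3854842200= 490738277.01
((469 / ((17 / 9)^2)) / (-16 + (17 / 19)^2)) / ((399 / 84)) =-962388 / 528581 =-1.82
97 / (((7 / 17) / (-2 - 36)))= -62662 / 7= -8951.71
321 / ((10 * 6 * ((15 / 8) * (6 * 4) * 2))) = 107 / 1800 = 0.06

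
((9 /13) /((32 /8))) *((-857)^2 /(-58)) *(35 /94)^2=-303.85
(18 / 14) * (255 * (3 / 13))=6885 / 91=75.66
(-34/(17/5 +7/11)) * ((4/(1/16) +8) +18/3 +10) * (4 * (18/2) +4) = -29650.45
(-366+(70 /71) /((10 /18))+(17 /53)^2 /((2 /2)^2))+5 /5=-72420782 /199439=-363.12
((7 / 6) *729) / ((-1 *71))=-1701 / 142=-11.98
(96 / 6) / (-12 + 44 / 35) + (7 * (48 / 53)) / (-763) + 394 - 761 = -100054119 / 271519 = -368.50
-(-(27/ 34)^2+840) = -970311/ 1156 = -839.37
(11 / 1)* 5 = 55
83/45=1.84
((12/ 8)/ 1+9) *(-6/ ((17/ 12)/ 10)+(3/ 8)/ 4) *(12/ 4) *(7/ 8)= -10138149/ 8704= -1164.77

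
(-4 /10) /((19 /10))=-4 /19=-0.21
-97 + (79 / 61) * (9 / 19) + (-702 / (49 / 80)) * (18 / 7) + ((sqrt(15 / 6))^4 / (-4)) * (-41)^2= -36065326601 / 6360592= -5670.12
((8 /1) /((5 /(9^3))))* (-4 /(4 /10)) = -11664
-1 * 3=-3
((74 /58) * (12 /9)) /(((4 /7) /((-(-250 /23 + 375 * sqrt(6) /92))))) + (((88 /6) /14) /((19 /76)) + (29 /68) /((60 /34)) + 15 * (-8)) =-46620359 /560280 -32375 * sqrt(6) /2668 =-112.93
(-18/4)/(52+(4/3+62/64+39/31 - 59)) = 13392/10237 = 1.31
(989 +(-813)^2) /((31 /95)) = 62886010 /31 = 2028580.97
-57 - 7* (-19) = 76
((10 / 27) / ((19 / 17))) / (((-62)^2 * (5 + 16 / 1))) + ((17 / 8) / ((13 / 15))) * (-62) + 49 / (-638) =-26119926475567 / 171733125564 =-152.10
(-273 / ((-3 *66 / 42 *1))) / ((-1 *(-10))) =637 / 110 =5.79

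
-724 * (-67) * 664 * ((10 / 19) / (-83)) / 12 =-970160 / 57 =-17020.35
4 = 4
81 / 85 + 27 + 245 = 23201 / 85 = 272.95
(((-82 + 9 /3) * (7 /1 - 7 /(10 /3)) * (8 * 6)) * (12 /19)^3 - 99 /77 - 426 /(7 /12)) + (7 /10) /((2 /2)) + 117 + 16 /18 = -22876603873 /4321170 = -5294.08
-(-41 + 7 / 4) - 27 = 49 / 4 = 12.25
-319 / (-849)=0.38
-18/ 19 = -0.95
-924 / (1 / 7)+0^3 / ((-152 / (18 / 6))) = -6468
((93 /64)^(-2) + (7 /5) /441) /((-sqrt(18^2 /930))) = -48107 * sqrt(930) /1816290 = -0.81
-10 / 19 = -0.53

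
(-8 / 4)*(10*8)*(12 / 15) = -128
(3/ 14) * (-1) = -3/ 14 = -0.21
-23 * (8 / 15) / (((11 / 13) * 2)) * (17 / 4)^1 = -5083 / 165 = -30.81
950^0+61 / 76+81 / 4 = 419 / 19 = 22.05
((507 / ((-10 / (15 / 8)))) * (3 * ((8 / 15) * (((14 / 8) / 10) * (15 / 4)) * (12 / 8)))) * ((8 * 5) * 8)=-95823 / 2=-47911.50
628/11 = 57.09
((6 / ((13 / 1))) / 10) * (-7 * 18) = -378 / 65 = -5.82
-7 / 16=-0.44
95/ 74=1.28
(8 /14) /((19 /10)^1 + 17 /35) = 40 /167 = 0.24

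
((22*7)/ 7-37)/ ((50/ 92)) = -138/ 5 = -27.60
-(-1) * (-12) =-12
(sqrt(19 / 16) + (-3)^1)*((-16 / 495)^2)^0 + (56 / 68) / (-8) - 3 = -415 / 68 + sqrt(19) / 4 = -5.01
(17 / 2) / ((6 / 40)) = 170 / 3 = 56.67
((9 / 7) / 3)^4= 81 / 2401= 0.03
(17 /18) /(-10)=-17 /180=-0.09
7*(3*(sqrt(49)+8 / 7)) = 171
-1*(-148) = 148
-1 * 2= -2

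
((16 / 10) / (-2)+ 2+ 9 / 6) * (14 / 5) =189 / 25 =7.56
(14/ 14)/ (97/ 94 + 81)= 94/ 7711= 0.01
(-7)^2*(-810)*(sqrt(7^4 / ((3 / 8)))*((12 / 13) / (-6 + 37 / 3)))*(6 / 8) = -35006580*sqrt(6) / 247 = -347158.94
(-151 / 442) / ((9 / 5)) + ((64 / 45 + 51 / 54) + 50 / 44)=724903 / 218790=3.31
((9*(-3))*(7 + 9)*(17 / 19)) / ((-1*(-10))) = -3672 / 95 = -38.65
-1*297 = -297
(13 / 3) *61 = 793 / 3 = 264.33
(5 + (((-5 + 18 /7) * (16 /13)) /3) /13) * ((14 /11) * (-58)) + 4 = -2004560 /5577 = -359.43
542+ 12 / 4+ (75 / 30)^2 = 2205 / 4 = 551.25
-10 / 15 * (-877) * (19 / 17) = 33326 / 51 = 653.45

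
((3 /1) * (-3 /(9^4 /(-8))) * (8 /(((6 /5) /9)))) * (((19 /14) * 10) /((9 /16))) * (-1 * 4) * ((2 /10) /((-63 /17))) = 3307520 /964467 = 3.43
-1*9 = -9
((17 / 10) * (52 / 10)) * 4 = 884 / 25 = 35.36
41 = 41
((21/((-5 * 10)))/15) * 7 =-49/250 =-0.20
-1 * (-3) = 3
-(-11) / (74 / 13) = 143 / 74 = 1.93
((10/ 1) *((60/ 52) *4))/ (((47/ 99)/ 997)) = 59221800/ 611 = 96926.02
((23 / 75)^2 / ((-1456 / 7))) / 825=-529 / 965250000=-0.00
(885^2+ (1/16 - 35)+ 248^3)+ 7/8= 16036182.94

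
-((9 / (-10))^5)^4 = -12157665459056928801 / 100000000000000000000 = -0.12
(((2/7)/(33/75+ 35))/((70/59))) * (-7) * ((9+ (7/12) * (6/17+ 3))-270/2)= 355475/60248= 5.90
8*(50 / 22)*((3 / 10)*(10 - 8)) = 120 / 11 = 10.91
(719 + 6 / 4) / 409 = 1.76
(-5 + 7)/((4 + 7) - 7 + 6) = 1/5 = 0.20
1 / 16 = 0.06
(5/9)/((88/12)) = 5/66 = 0.08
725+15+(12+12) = 764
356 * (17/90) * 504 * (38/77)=919904/55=16725.53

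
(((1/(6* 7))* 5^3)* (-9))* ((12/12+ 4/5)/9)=-75/14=-5.36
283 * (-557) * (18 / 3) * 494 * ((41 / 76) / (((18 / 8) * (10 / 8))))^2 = -220461455552 / 12825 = -17189977.04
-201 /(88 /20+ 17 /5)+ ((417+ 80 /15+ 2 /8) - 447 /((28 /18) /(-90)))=26258.96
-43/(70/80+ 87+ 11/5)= -1720/3603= -0.48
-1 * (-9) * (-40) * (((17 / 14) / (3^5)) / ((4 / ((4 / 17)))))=-20 / 189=-0.11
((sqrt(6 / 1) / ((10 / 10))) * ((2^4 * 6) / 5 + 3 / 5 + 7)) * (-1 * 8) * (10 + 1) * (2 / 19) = -23584 * sqrt(6) / 95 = -608.09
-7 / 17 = -0.41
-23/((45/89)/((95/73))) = -59.20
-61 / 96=-0.64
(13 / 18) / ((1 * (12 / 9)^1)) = 13 / 24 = 0.54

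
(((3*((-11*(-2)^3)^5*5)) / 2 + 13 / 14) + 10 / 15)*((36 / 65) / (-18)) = -1662355537987 / 1365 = -1217842884.97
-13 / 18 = -0.72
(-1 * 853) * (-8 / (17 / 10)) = 68240 / 17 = 4014.12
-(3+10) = -13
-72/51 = -24/17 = -1.41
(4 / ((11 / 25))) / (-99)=-100 / 1089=-0.09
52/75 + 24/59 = 4868/4425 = 1.10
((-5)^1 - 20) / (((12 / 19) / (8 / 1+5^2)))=-5225 / 4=-1306.25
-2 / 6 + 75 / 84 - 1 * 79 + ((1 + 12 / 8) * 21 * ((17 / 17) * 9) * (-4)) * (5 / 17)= -905813 / 1428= -634.32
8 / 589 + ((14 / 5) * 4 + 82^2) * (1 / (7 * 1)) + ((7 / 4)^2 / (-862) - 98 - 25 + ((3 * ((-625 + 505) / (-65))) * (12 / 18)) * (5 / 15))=3106320783029 / 3696187040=840.41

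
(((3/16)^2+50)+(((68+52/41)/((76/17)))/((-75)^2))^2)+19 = 13573451186079001/196616484000000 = 69.04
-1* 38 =-38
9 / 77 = 0.12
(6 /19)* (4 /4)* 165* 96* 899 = 85440960 /19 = 4496892.63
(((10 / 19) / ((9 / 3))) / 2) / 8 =5 / 456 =0.01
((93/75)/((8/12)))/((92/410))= 3813/460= 8.29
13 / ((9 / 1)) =13 / 9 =1.44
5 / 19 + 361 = 6864 / 19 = 361.26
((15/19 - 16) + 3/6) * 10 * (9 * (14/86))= -4095/19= -215.53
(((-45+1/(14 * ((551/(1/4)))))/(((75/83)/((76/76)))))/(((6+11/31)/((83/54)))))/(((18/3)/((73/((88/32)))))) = -1967885747803/36927689400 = -53.29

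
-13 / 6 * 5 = -65 / 6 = -10.83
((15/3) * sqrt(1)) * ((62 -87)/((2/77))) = -9625/2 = -4812.50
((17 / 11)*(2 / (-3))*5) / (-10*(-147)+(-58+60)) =-0.00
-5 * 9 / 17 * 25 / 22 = -1125 / 374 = -3.01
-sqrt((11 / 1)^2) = -11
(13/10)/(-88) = -13/880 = -0.01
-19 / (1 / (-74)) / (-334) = -703 / 167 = -4.21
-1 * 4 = -4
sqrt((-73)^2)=73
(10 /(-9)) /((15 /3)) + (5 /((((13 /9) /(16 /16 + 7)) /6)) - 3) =19063 /117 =162.93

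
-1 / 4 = -0.25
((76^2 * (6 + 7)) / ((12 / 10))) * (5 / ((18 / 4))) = 1877200 / 27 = 69525.93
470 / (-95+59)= -235 / 18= -13.06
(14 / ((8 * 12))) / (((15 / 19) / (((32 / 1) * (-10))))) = -532 / 9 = -59.11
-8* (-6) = 48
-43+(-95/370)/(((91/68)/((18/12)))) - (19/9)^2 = -13021237/272727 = -47.74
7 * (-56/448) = -0.88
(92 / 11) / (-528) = -23 / 1452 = -0.02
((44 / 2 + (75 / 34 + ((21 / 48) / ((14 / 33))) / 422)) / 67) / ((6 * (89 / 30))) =27787285 / 1368913984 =0.02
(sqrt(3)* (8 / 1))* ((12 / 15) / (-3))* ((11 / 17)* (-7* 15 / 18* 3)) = 1232* sqrt(3) / 51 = 41.84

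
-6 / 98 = -0.06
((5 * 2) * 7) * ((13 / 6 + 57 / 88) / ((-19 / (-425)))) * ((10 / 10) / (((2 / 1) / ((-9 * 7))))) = -232094625 / 1672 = -138812.57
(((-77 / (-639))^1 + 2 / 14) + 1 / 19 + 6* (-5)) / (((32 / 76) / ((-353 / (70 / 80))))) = 890532515 / 31311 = 28441.52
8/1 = 8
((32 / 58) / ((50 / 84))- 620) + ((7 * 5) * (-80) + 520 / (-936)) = -22313077 / 6525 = -3419.63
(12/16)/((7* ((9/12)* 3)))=1/21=0.05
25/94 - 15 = -1385/94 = -14.73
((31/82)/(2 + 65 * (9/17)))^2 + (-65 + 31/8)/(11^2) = -0.51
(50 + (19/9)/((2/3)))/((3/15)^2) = 7975/6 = 1329.17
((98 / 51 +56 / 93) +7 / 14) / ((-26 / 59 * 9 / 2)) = -188033 / 123318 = -1.52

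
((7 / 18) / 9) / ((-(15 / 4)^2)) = -56 / 18225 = -0.00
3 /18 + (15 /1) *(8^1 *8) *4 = 23041 /6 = 3840.17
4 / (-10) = -2 / 5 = -0.40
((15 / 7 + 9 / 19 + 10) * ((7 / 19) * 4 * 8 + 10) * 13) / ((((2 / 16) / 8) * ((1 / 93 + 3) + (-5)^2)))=53752488192 / 6582835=8165.55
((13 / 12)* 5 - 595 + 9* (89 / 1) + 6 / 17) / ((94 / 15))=216005 / 6392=33.79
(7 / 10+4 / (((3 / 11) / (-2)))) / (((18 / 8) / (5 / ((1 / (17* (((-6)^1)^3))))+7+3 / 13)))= 409890748 / 1755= 233555.98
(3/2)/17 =3/34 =0.09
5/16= 0.31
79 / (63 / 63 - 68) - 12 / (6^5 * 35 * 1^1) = -1.18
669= 669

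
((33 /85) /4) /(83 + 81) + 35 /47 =1953151 /2620720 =0.75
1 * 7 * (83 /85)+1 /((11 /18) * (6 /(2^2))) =7411 /935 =7.93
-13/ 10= -1.30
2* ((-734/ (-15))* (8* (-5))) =-11744/ 3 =-3914.67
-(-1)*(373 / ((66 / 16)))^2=8904256 / 1089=8176.54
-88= -88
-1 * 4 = -4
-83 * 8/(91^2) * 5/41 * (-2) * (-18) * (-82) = 239040/8281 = 28.87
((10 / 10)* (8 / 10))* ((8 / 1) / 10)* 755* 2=4832 / 5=966.40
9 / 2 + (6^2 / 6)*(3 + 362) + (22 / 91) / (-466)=93059945 / 42406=2194.50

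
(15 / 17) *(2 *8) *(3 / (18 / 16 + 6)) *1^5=1920 / 323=5.94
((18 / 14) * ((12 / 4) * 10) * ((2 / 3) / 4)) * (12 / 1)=540 / 7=77.14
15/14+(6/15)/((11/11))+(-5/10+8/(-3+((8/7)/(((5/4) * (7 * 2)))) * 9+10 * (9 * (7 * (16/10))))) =8445146/8622915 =0.98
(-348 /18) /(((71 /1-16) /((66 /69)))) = -116 /345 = -0.34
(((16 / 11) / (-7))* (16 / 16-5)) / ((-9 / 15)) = -320 / 231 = -1.39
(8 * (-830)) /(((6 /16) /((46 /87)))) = -2443520 /261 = -9362.15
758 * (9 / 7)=6822 / 7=974.57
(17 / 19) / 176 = 17 / 3344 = 0.01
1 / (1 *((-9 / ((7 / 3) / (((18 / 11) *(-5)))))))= 77 / 2430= 0.03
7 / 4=1.75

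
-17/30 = -0.57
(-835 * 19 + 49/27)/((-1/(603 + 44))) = 277113982/27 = 10263480.81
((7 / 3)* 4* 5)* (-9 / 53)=-420 / 53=-7.92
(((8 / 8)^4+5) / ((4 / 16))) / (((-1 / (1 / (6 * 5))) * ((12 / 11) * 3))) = -11 / 45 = -0.24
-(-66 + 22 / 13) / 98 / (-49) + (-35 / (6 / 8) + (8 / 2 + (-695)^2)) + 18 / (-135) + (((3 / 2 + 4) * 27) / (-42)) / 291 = 29246125866029 / 60553220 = 482982.17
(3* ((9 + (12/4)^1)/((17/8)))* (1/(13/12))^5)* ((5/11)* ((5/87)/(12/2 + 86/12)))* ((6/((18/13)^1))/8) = 149299200/12236017937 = 0.01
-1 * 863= -863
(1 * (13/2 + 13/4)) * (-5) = -48.75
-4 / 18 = -2 / 9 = -0.22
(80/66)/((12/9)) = 10/11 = 0.91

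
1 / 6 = 0.17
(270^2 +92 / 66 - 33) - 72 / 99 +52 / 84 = 72868.29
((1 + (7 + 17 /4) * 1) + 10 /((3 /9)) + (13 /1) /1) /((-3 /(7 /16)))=-1547 /192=-8.06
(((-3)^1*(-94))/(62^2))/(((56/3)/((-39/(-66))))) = 5499/2367904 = 0.00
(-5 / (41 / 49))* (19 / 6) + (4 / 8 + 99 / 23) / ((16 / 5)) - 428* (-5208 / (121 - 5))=50401534543 / 2625312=19198.30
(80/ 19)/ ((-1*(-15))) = 16/ 57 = 0.28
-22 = -22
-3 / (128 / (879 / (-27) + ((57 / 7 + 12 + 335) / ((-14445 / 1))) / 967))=3183226271 / 4171870080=0.76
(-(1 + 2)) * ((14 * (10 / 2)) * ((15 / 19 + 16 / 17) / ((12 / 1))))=-19565 / 646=-30.29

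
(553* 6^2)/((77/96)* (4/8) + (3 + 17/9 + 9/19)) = 3454.08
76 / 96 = 19 / 24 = 0.79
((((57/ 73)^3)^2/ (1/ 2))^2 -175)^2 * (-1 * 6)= -96151423966546907560244575549050804030664528063446/ 524503804723748275248688345080154231098133441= -183318.83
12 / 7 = 1.71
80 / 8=10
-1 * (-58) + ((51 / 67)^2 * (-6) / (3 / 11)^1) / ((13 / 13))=203140 / 4489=45.25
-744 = -744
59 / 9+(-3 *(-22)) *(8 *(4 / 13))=19775 / 117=169.02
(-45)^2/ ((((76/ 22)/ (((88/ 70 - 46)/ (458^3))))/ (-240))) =104647950/ 1597195537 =0.07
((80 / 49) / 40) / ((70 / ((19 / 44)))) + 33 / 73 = 0.45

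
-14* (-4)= 56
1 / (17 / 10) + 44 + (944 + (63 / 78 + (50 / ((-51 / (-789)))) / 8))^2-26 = 847675395113 / 781456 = 1084738.48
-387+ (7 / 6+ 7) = -2273 / 6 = -378.83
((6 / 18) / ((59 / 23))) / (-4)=-23 / 708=-0.03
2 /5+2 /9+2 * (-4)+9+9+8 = 838 /45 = 18.62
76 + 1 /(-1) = 75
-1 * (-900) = 900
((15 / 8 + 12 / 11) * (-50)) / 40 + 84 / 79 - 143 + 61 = -84.64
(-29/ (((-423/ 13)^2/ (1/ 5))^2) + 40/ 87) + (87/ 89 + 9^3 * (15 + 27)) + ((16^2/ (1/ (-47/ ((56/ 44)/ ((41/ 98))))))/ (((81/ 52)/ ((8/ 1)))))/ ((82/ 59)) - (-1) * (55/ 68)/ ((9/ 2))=385567649249226043341757/ 24091426701054962550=16004.35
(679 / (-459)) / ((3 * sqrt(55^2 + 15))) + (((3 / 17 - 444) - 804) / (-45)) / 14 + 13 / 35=2799 / 1190 - 679 * sqrt(190) / 1046520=2.34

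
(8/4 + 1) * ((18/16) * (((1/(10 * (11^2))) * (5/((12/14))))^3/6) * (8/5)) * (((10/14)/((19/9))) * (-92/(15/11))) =-1127/489595040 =-0.00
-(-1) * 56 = 56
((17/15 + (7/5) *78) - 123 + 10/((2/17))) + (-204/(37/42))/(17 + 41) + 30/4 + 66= 913171/6438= 141.84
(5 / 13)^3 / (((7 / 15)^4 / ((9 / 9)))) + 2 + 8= 59078095 / 5274997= 11.20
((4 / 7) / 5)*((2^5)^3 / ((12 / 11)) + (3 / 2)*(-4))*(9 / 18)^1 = 180188 / 105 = 1716.08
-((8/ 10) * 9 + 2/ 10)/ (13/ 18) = -666/ 65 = -10.25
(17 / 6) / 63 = 17 / 378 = 0.04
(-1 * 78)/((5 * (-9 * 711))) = 26/10665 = 0.00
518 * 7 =3626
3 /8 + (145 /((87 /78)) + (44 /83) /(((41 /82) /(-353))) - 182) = -282791 /664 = -425.89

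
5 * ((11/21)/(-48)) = -55/1008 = -0.05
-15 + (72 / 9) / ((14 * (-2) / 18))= -141 / 7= -20.14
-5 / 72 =-0.07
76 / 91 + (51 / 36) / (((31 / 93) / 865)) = 3677.09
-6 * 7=-42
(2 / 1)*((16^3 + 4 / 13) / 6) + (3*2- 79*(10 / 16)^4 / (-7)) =1535476217 / 1118208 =1373.16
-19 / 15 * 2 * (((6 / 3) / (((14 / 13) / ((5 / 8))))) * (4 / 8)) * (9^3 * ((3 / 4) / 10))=-180063 / 2240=-80.39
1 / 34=0.03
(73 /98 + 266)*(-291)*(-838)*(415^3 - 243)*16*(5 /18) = 3037461341352900640 /147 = 20663002322128575.78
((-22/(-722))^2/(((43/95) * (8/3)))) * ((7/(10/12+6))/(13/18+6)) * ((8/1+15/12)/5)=20979/96739336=0.00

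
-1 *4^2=-16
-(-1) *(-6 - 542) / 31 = -548 / 31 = -17.68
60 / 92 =15 / 23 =0.65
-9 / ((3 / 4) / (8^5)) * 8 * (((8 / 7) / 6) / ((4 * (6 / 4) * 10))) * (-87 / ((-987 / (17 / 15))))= -516947968 / 518175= -997.63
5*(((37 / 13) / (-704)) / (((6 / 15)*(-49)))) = 925 / 896896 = 0.00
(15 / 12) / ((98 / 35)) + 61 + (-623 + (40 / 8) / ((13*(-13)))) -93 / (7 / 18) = -7578071 / 9464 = -800.73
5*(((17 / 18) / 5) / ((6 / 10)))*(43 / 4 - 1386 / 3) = -153425 / 216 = -710.30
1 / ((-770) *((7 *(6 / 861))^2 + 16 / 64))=-3362 / 653345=-0.01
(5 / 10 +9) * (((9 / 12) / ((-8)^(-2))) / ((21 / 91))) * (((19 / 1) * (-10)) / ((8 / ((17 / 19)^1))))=-41990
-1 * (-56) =56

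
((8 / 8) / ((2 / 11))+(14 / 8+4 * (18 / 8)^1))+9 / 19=1271 / 76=16.72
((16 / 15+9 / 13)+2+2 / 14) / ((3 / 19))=101194 / 4095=24.71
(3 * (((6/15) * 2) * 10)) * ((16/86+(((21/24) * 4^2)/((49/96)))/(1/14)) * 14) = 5550720/43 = 129086.51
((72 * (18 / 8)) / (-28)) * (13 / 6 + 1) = -513 / 28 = -18.32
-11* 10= -110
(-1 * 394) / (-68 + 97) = -394 / 29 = -13.59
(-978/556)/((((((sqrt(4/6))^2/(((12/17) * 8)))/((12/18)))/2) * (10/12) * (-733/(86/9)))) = 2691456/8660395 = 0.31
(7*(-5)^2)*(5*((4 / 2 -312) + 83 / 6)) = -259145.83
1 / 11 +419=4610 / 11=419.09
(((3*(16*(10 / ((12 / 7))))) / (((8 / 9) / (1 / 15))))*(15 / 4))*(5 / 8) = 1575 / 32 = 49.22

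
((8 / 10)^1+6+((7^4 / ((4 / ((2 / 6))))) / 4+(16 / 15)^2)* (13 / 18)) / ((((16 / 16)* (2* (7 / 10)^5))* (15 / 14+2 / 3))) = 354357875 / 4732371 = 74.88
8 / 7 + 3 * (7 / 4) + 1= 207 / 28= 7.39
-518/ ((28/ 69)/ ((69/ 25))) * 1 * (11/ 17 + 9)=-14444874/ 425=-33987.94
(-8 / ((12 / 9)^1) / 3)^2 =4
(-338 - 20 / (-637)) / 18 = -35881 / 1911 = -18.78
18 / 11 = 1.64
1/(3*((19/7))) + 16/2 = 463/57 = 8.12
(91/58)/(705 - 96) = 13/5046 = 0.00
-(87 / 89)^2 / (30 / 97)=-244731 / 79210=-3.09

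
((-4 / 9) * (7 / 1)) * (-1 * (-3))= -28 / 3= -9.33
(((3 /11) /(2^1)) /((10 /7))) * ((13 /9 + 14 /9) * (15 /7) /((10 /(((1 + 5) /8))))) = 81 /1760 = 0.05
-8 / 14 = -4 / 7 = -0.57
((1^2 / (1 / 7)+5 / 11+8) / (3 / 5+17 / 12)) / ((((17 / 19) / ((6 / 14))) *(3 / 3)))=34200 / 9317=3.67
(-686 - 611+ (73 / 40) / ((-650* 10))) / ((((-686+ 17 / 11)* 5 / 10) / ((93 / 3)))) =114992044893 / 978770000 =117.49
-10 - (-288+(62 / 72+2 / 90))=277.12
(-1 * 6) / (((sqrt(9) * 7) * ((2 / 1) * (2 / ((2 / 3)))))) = -1 / 21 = -0.05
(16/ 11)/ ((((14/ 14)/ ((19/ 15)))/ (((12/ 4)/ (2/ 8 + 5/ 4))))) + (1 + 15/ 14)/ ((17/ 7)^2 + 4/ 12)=1214341/ 302280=4.02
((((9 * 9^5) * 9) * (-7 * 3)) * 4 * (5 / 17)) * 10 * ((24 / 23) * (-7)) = 3374862926400 / 391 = 8631362983.12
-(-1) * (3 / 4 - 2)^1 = -5 / 4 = -1.25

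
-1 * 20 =-20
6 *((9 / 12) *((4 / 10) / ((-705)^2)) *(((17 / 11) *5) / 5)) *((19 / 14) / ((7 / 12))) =1938 / 148831375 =0.00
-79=-79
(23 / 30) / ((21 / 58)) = 667 / 315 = 2.12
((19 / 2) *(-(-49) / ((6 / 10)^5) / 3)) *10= 14546875 / 729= 19954.56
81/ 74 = 1.09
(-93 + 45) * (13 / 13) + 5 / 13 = -619 / 13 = -47.62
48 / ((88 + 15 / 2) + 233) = 32 / 219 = 0.15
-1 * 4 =-4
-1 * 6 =-6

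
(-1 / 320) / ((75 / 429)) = -143 / 8000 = -0.02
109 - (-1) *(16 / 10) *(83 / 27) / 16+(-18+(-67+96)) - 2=31943 / 270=118.31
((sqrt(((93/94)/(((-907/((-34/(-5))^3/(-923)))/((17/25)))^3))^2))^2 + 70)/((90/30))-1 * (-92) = 245033731232042291538354909248750976859039552843179679961318794/2124569923977245302355676735625680508601479232311248779296875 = 115.33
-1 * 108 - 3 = -111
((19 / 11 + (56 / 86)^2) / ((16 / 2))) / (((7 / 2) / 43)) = 43755 / 13244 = 3.30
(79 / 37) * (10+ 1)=869 / 37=23.49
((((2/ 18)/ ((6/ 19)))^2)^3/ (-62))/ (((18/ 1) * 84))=-47045881/ 2324374164532224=-0.00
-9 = -9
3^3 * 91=2457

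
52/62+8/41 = 1.03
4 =4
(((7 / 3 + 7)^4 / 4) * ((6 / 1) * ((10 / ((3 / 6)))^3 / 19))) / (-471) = -2458624000 / 241623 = -10175.46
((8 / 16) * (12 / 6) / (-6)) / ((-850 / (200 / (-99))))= -2 / 5049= -0.00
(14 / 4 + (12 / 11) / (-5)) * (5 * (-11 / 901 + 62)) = 20162211 / 19822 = 1017.16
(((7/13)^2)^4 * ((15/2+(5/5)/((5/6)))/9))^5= 130590501616063448460712451614459228887149/8776884148454114136097077326684565804026917704300000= 0.00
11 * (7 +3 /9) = 242 /3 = 80.67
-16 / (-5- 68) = 16 / 73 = 0.22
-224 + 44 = -180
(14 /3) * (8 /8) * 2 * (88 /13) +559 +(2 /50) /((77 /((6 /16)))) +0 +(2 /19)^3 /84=622.18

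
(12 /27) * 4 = 16 /9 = 1.78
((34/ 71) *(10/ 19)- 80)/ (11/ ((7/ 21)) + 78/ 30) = -268950/ 120061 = -2.24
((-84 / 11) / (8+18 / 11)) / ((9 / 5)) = -0.44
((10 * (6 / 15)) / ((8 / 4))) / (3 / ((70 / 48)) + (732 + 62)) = 35 / 13931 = 0.00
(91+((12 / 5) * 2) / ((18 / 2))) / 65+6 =7223 / 975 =7.41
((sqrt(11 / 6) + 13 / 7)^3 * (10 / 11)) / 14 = 17905 * sqrt(66) / 135828 + 57005 / 52822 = 2.15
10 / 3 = 3.33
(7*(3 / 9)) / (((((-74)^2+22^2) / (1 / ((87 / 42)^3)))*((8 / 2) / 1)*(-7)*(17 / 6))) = -343 / 617773370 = -0.00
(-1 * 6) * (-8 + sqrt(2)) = 48 - 6 * sqrt(2) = 39.51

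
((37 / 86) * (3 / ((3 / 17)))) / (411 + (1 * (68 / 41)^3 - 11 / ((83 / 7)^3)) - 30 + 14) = 24787714919183 / 1354133653993576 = 0.02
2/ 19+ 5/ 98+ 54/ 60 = 4917/ 4655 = 1.06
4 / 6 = 0.67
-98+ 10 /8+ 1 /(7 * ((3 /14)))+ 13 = -997 /12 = -83.08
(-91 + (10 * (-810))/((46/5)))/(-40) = 22343/920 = 24.29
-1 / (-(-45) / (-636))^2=-44944 / 225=-199.75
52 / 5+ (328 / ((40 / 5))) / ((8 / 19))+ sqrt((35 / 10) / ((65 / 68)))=109.69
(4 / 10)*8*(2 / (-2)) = -16 / 5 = -3.20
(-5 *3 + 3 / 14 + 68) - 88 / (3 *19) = 41233 / 798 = 51.67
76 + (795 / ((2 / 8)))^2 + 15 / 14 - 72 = 141573671 / 14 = 10112405.07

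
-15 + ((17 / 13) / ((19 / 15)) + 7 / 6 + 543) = 785755 / 1482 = 530.20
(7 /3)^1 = 7 /3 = 2.33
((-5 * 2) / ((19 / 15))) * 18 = -2700 / 19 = -142.11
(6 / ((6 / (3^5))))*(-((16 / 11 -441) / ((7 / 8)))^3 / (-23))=-14062601491776000 / 10500259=-1339262345.03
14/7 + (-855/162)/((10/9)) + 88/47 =-0.88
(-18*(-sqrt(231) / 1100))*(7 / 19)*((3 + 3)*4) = 2.20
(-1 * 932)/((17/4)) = -3728/17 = -219.29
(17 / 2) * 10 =85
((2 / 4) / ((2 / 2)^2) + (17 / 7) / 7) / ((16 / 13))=1079 / 1568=0.69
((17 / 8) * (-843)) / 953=-14331 / 7624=-1.88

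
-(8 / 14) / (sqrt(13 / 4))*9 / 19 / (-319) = 72*sqrt(13) / 551551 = 0.00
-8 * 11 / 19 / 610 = -44 / 5795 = -0.01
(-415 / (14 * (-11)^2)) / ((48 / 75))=-10375 / 27104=-0.38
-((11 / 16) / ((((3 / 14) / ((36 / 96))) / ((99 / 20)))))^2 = -35.47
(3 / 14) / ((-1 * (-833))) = 3 / 11662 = 0.00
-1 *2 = -2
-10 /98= -5 /49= -0.10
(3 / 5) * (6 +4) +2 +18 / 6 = 11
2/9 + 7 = 65/9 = 7.22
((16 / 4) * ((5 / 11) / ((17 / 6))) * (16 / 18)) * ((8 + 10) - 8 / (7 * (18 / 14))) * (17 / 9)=4480 / 243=18.44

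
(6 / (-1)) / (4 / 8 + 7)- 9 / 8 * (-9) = 373 / 40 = 9.32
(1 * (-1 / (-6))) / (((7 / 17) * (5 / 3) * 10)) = 0.02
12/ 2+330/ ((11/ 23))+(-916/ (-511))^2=182579272/ 261121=699.21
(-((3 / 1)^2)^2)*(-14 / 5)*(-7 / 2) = -793.80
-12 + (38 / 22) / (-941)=-124231 / 10351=-12.00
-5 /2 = -2.50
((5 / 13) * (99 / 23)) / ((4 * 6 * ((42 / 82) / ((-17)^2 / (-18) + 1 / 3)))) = -638165 / 301392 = -2.12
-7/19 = -0.37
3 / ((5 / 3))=9 / 5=1.80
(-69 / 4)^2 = 4761 / 16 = 297.56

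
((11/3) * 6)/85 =0.26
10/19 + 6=124/19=6.53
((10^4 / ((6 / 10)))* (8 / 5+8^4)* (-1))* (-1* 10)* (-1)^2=2048800000 / 3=682933333.33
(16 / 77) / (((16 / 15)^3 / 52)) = 43875 / 4928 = 8.90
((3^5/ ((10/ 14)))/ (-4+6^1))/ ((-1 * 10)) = -17.01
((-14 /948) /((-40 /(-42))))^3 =-117649 /31554496000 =-0.00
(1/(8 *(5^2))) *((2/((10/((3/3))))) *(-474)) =-237/500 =-0.47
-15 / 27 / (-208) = 5 / 1872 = 0.00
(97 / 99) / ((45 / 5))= 0.11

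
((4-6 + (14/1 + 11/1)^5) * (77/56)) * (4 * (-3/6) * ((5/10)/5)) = -2685546.32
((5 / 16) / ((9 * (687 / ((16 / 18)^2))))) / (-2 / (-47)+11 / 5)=4700 / 263933721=0.00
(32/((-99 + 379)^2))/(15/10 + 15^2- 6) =1/540225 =0.00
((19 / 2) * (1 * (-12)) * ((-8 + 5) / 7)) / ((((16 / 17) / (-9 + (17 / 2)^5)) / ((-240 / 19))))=-3257910855 / 112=-29088489.78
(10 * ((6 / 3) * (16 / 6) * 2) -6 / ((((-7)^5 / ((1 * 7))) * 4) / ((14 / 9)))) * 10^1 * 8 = 2926960 / 343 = 8533.41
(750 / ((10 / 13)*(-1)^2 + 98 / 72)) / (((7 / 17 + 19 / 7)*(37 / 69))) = 240171750 / 1143559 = 210.02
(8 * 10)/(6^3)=10/27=0.37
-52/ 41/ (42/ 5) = -130/ 861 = -0.15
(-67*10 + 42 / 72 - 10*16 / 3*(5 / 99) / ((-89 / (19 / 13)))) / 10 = -920063119 / 13745160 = -66.94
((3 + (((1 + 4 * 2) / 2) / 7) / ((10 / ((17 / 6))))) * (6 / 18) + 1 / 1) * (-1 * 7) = -14.42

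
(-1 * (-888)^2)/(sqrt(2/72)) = -4731264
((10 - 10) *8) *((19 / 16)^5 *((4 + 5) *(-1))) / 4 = 0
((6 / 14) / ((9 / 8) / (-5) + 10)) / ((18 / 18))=0.04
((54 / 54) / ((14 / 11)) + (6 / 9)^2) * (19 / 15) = 589 / 378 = 1.56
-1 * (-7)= 7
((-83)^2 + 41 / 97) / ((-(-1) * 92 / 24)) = 4009644 / 2231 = 1797.24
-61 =-61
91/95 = 0.96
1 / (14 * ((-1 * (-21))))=1 / 294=0.00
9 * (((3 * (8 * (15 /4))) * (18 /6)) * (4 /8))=1215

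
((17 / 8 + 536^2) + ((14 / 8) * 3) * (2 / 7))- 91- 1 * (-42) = 2298005 / 8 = 287250.62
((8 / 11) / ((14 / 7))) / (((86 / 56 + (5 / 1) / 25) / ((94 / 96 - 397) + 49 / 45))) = -1990457 / 24057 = -82.74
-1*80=-80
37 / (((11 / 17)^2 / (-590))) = -6308870 / 121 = -52139.42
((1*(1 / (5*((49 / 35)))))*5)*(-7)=-5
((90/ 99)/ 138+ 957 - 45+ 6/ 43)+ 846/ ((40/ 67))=1520359477/ 652740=2329.20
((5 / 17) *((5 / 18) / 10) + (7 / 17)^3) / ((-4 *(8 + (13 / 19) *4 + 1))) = -262067 / 157766256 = -0.00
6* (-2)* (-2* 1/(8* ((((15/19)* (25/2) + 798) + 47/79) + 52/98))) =441294/119001395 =0.00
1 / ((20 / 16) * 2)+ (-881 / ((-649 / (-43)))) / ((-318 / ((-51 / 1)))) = -3082467 / 343970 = -8.96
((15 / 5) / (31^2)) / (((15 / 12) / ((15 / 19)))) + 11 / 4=200993 / 73036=2.75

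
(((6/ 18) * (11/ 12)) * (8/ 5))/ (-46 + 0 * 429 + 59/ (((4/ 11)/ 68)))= 22/ 494415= 0.00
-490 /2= -245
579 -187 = 392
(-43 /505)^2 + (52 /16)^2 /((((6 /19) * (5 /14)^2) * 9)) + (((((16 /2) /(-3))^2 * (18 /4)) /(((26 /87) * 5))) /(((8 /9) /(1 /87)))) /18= 29.16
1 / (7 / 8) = 8 / 7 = 1.14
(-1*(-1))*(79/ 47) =79/ 47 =1.68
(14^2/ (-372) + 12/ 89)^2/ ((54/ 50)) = 263250625/ 1849735683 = 0.14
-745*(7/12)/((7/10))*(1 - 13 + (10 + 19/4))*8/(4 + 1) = -8195/3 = -2731.67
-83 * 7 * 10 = -5810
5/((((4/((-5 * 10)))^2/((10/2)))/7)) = 109375/4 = 27343.75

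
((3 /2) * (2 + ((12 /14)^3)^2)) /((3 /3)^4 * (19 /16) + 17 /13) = 29323216 /20353277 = 1.44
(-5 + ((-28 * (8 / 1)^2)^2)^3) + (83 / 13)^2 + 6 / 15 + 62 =27982385857102012826628 / 845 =33115249535031967842.16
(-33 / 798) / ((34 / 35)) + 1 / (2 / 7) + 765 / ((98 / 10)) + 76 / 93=484764227 / 5887644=82.34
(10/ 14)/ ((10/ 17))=17/ 14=1.21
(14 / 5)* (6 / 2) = 42 / 5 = 8.40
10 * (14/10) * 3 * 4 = 168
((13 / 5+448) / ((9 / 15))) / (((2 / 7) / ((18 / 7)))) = 6759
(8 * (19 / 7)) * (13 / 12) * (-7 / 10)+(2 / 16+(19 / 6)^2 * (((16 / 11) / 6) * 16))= 267941 / 11880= 22.55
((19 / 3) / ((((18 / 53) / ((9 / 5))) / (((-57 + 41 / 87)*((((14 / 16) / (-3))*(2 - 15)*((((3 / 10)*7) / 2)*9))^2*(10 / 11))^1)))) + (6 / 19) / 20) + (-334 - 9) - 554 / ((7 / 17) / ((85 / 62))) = -37320844963698759 / 16835033600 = -2216855.98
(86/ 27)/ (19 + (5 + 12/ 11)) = 473/ 3726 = 0.13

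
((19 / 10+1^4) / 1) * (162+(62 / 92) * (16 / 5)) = 273731 / 575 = 476.05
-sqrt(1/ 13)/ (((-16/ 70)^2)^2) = -1500625*sqrt(13)/ 53248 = -101.61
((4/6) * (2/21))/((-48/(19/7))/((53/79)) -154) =-2014/5721093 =-0.00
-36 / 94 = -0.38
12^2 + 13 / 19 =2749 / 19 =144.68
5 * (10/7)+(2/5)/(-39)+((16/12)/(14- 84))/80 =129809/18200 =7.13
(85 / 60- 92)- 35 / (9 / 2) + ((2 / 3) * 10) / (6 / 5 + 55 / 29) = -1555109 / 16164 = -96.21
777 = 777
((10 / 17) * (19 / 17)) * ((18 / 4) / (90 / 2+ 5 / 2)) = 18 / 289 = 0.06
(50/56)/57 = 25/1596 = 0.02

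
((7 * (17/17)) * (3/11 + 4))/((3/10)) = 3290/33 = 99.70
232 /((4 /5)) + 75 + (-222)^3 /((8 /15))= -20514100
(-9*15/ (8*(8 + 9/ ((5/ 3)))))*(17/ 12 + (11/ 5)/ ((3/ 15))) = -33525/ 2144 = -15.64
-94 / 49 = -1.92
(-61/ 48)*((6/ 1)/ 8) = -61/ 64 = -0.95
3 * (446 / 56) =669 / 28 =23.89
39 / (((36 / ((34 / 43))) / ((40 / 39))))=340 / 387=0.88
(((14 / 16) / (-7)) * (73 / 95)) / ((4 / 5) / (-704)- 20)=0.00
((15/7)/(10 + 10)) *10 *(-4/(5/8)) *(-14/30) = 16/5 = 3.20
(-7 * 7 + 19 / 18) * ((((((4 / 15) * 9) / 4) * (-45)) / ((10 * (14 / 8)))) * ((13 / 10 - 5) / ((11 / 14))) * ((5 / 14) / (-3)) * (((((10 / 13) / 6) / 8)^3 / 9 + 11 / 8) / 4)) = 14.25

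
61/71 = 0.86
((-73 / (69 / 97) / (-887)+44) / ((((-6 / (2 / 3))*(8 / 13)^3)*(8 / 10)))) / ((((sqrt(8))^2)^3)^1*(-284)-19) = 29659642805 / 164055281928192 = 0.00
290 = 290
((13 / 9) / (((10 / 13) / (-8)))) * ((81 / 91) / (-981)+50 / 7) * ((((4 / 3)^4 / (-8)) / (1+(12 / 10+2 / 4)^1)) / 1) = 235758848 / 15018129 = 15.70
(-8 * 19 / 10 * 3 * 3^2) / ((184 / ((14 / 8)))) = -3591 / 920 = -3.90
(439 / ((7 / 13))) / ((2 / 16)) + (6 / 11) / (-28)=1004429 / 154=6522.27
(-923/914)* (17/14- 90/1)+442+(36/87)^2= 5723267385/10761436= 531.83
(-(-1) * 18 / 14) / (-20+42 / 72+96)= 108 / 6433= 0.02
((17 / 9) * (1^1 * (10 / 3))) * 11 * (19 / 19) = 1870 / 27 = 69.26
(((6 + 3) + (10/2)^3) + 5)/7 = 139/7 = 19.86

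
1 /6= 0.17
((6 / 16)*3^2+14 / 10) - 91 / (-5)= 919 / 40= 22.98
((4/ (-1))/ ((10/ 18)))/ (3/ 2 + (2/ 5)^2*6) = -2.93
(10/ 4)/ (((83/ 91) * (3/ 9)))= 1365/ 166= 8.22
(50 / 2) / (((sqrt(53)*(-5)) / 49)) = -245*sqrt(53) / 53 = -33.65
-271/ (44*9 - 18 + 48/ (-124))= -8401/ 11706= -0.72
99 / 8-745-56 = -6309 / 8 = -788.62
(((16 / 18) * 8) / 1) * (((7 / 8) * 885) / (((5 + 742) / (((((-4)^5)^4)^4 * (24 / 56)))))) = 3449143864100930886960696205210427926388000801423360 / 747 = 4617327796654525953093301000000000000000000000000.00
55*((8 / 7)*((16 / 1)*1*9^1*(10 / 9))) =70400 / 7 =10057.14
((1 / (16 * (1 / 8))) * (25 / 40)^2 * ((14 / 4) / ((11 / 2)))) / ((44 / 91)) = 15925 / 61952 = 0.26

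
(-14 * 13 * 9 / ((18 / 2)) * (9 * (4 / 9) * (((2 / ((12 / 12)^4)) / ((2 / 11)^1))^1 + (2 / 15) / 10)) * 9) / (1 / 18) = -32471712 / 25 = -1298868.48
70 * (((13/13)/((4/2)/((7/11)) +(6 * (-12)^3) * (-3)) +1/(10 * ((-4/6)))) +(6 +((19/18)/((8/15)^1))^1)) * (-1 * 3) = -286407751/174200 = -1644.13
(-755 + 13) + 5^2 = -717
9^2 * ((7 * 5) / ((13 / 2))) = 5670 / 13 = 436.15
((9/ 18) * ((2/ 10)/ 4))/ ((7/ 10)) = 1/ 28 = 0.04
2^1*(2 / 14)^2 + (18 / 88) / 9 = 137 / 2156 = 0.06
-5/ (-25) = 1/ 5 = 0.20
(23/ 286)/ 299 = 1/ 3718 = 0.00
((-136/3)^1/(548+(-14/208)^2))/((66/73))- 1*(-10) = 5814254206/586794483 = 9.91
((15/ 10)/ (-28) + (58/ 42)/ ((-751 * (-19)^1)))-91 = -218272661/ 2397192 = -91.05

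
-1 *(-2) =2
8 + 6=14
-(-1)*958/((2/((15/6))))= 2395/2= 1197.50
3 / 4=0.75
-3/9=-0.33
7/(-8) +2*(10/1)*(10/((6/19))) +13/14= 106409/168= 633.39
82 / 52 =41 / 26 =1.58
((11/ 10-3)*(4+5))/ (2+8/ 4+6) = -171/ 100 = -1.71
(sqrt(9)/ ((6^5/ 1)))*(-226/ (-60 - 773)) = 113/ 1079568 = 0.00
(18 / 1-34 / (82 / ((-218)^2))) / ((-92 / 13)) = 5246605 / 1886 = 2781.87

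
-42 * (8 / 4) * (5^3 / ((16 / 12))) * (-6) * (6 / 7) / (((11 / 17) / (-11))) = -688500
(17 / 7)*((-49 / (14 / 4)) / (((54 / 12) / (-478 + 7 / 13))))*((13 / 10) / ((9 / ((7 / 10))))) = 246211 / 675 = 364.76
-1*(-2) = 2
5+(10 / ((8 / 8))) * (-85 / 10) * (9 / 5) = -148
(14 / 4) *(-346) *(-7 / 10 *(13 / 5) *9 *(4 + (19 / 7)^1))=6659289 / 50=133185.78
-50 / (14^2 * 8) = -0.03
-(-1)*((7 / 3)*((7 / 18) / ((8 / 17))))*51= 14161 / 144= 98.34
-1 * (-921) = 921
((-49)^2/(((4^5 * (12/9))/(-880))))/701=-396165/179456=-2.21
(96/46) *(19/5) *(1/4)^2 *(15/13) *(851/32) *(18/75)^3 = 170829/812500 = 0.21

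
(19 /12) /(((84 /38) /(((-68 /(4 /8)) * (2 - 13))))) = 67507 /63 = 1071.54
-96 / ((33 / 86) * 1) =-2752 / 11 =-250.18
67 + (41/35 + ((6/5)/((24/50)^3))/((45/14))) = 3245381/45360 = 71.55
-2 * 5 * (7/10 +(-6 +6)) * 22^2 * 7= -23716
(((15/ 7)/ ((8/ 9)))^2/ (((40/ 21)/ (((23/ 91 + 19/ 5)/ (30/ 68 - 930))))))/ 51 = -112023/ 429490880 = -0.00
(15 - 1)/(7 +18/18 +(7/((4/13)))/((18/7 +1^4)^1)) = 1400/1437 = 0.97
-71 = -71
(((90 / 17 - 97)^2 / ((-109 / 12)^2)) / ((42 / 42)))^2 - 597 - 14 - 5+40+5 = 9818.81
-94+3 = -91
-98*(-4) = 392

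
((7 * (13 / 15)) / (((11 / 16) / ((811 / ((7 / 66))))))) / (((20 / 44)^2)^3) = 597682163936 / 78125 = 7650331.70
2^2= 4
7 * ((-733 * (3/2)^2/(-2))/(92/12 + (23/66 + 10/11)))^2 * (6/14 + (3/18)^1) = 394947711675/11101472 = 35576.16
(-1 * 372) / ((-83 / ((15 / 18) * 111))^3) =588841125 / 1143574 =514.91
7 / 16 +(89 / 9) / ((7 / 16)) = 23.04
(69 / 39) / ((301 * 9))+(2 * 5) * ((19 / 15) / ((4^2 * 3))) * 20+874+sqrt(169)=6982971 / 7826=892.28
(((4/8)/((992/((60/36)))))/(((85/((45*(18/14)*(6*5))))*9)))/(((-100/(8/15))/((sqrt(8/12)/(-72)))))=sqrt(6)/21248640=0.00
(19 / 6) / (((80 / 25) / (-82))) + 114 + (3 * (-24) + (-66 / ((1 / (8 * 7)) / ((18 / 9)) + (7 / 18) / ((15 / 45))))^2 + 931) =30284473073 / 7489200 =4043.75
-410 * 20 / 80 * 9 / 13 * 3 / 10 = -1107 / 52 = -21.29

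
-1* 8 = -8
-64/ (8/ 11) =-88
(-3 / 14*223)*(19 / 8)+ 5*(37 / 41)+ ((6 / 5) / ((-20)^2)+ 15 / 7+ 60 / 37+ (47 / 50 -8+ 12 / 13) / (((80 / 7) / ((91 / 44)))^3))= -2437218731947658271 / 23156963737600000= -105.25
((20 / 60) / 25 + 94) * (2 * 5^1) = 14102 / 15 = 940.13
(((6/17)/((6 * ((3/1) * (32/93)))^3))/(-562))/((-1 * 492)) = 29791/5545015640064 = 0.00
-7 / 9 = -0.78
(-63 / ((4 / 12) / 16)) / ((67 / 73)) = -220752 / 67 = -3294.81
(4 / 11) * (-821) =-3284 / 11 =-298.55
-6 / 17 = -0.35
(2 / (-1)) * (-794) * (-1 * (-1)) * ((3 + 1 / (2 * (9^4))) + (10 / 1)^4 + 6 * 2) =15903820.12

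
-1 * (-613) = 613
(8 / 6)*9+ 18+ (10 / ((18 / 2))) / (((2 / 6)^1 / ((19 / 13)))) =1360 / 39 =34.87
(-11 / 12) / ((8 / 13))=-143 / 96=-1.49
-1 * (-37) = 37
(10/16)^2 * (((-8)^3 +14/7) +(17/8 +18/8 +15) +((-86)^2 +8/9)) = 12431275/4608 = 2697.76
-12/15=-4/5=-0.80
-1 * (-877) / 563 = 1.56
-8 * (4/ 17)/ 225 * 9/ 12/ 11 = -8/ 14025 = -0.00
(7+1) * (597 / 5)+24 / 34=81252 / 85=955.91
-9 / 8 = -1.12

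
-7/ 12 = -0.58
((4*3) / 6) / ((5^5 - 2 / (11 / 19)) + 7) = 0.00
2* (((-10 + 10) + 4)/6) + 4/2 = 10/3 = 3.33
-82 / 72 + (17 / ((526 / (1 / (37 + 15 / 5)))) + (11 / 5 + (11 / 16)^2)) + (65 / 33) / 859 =1.54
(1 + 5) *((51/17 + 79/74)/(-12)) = -301/148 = -2.03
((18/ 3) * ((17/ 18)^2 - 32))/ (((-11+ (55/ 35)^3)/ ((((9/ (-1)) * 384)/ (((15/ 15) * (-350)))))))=7901936/ 30525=258.87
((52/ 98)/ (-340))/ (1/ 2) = -13/ 4165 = -0.00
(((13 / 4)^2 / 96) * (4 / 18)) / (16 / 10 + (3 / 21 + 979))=0.00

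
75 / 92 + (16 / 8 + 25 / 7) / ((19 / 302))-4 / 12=3268417 / 36708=89.04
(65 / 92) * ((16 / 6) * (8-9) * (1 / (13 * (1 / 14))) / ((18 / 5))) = -0.56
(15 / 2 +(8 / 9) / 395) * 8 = 213364 / 3555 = 60.02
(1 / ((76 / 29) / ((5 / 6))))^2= 21025 / 207936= 0.10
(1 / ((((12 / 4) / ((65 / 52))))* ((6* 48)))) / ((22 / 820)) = 1025 / 19008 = 0.05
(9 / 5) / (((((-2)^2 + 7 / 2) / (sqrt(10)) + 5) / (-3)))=-0.73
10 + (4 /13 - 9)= 17 /13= 1.31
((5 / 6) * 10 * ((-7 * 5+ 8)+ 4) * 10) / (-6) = 2875 / 9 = 319.44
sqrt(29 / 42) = sqrt(1218) / 42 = 0.83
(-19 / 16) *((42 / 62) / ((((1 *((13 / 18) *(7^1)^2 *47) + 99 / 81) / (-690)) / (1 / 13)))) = 137655 / 5366348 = 0.03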